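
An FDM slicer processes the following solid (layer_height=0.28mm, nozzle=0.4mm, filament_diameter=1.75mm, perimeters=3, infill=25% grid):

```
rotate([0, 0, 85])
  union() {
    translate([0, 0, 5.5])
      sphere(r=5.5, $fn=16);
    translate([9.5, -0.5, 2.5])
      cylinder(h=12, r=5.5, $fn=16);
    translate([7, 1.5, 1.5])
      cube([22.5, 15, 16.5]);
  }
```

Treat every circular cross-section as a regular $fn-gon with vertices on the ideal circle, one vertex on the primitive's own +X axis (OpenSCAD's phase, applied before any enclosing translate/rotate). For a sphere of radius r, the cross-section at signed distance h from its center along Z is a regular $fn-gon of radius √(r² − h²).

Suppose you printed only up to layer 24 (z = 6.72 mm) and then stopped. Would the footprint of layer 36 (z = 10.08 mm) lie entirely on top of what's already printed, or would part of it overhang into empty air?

Compare the two slices. At z = 6.72: the r=5.5 sphere contributes a regular 16-gon of circumradius √(5.5²−1.22²) = 5.363 (area = (16/2)·5.363²·sin(360°/16) = 88.05 mm²); the r=5.5 cylinder at (9.5, -0.5) contributes a regular 16-gon of circumradius 5.5 (area = (16/2)·5.500²·sin(360°/16) = 92.61 mm²); the 22.5×15 cube at (7, 1.5) contributes its full rectangle (area 337.50 mm²); Merging all regions: the regions partially overlap — summed areas 518.16 mm² minus the doubly-counted overlap 24.72 mm² gives 493.44 mm² — area = 493.44 mm²; (whole slice rotated 85° about Z — lengths, areas and connectivity unchanged). At z = 10.08: the sphere: section is a regular 16-gon, circumradius = √(r²−h²) = √(5.5²−4.58²) = 3.045 (area = (16/2)·3.045²·sin(360°/16) = 28.39 mm²); the r=5.5 cylinder at (9.5, -0.5) gives a regular 16-gon of circumradius 5.5 (constant along its height) (area = (16/2)·5.500²·sin(360°/16) = 92.61 mm²); the 22.5×15 cube at (7, 1.5) contributes its full rectangle (area 337.50 mm²); Taking the union: the regions partially overlap — summed areas 458.50 mm² minus the doubly-counted overlap 20.64 mm² gives 437.86 mm² — area = 437.86 mm²; (rotated 85° about Z; rotation is an isometry so areas/perimeters/island counts are preserved). Checking containment: the cross-section at z = 10.08 is a subset of the cross-section at z = 6.72.

entirely on top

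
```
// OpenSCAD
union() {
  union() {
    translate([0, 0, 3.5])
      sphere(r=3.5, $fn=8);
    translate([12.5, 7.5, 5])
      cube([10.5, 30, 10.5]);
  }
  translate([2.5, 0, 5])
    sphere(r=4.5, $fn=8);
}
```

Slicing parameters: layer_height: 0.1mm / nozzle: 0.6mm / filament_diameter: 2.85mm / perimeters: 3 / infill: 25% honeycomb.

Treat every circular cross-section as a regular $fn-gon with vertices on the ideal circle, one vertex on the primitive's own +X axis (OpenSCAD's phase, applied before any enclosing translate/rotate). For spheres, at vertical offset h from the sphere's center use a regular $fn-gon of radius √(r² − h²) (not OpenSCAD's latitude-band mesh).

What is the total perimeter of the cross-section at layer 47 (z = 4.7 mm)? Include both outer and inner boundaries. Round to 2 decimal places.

29.48 mm

At z = 4.7 mm: the r=3.5 sphere contributes a regular 8-gon of circumradius √(3.5²−1.2²) = 3.288 (perimeter = 2·8·3.288·sin(180°/8) = 20.13 mm); the cube at (12.5, 7.5) does not reach this height (z outside [5, 15.5]); Merging all regions: only the r=3.5 sphere is present, so the union is just that shape — boundary = 20.13 mm; the r=4.5 sphere at (2.5, 0) contributes a regular 8-gon of circumradius √(4.5²−0.3²) = 4.490 (perimeter = 2·8·4.490·sin(180°/8) = 27.49 mm); Taking the union: the regions partially overlap (shared area 23.70 mm²), so the edge portions inside another operand are dropped and the merged outline is re-measured after clipping — boundary = 29.48 mm. Overall, the cross-section is a single solid region. Total boundary length (outer) = 29.48 mm.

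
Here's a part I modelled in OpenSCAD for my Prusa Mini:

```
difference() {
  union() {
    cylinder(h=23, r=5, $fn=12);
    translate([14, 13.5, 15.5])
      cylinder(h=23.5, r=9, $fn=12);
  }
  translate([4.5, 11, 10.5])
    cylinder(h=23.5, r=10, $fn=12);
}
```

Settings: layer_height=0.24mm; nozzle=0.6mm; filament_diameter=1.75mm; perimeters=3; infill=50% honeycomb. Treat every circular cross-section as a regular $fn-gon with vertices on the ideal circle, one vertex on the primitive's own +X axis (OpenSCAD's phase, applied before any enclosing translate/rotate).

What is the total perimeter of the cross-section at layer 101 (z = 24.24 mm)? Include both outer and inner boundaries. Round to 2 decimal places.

54.63 mm

At z = 24.24 mm: the cylinder is absent (z outside [0, 23]); the r=9 cylinder at (14, 13.5) contributes a regular 12-gon of circumradius 9 (perimeter = 2·12·9.000·sin(180°/12) = 55.90 mm); Combining (union): only the r=9 cylinder at (14, 13.5) is present, so the union is just that shape — boundary = 55.90 mm; the cylinder at (4.5, 11): section is a regular 12-gon, circumradius r=10 (perimeter = 2·12·10.000·sin(180°/12) = 62.12 mm); Taking the first minus the rest: starting from that combined region, the r=10 cylinder at (4.5, 11) partially overlaps it — only the 97.10 mm² overlap (of its 300.00 mm²) is removed, clipping the outline — boundary = 54.63 mm. Overall, the cross-section is a single solid region. Total boundary length (outer) = 54.63 mm.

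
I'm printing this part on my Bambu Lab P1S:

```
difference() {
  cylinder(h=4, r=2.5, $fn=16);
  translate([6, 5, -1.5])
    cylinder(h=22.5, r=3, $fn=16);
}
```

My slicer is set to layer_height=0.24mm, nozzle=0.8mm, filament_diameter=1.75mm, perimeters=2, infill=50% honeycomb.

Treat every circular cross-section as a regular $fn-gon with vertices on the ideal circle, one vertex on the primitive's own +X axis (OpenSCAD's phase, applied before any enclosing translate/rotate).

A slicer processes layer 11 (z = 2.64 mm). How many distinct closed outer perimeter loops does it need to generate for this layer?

At z = 2.64 mm: the r=2.5 cylinder contributes a regular 16-gon of circumradius 2.5; the r=3 cylinder at (6, 5) gives a regular 16-gon of circumradius 3 (constant along its height); Taking the first minus the rest: starting from the r=2.5 cylinder, the r=3 cylinder at (6, 5) misses the remaining region (no effect) — 1 connected region. The result has 1 disconnected region.

1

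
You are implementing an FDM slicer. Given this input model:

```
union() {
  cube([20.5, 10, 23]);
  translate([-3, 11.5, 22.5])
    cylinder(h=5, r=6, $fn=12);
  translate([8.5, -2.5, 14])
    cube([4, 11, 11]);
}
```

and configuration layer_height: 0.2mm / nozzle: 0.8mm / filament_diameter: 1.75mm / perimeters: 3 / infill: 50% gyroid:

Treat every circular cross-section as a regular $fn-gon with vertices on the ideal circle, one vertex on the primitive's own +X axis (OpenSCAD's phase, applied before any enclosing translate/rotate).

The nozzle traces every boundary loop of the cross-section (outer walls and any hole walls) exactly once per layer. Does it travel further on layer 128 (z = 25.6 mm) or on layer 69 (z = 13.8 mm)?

layer 69 (z = 13.8 mm)

Layer 128 (z = 25.6): the cube is absent (z outside [0, 23]); the r=6 cylinder at (-3, 11.5) gives a regular 12-gon of circumradius 6 (constant along its height) (perimeter = 2·12·6.000·sin(180°/12) = 37.27 mm); the cube at (8.5, -2.5) is absent (z outside [14, 25]); Combining (union): only the r=6 cylinder at (-3, 11.5) is present, so the union is just that shape — boundary = 37.27 mm. So its perimeter = 37.27 mm. Layer 69 (z = 13.8): the cube is present — its section is the full 20.5×10 rectangle (perimeter 61.00 mm); the cylinder at (-3, 11.5) is not intersected at this z (z outside [22.5, 27.5]); the cube at (8.5, -2.5) is not intersected at this z (z outside [14, 25]); Combining (union): only the 20.5×10 cube is present, so the union is just that shape — boundary = 61.00 mm. So its perimeter = 61.00 mm. Layer 69 is larger (61.00 vs 37.27 mm).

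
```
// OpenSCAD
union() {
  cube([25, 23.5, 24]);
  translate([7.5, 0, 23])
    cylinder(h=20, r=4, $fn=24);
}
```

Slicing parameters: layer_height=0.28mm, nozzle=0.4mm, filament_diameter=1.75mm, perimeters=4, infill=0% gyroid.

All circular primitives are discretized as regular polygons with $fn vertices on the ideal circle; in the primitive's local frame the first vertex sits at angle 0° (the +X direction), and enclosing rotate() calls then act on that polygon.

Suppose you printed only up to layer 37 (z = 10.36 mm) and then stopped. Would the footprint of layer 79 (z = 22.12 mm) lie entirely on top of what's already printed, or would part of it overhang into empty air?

entirely on top

Compare the two slices. At z = 10.36: the cube (footprint 25×23.5) is included at this height (area 587.50 mm²); the cylinder at (7.5, 0) is not intersected at this z (z outside [23, 43]); Merging all regions: only the 25×23.5 cube is present, so the union is just that shape — area = 587.50 mm². At z = 22.12: the cube is present — its section is the full 25×23.5 rectangle (area 587.50 mm²); the cylinder at (7.5, 0) does not reach this height (z outside [23, 43]); Combining (union): only the 25×23.5 cube is present, so the union is just that shape — area = 587.50 mm². Checking containment: the cross-section at z = 22.12 is a subset of the cross-section at z = 10.36.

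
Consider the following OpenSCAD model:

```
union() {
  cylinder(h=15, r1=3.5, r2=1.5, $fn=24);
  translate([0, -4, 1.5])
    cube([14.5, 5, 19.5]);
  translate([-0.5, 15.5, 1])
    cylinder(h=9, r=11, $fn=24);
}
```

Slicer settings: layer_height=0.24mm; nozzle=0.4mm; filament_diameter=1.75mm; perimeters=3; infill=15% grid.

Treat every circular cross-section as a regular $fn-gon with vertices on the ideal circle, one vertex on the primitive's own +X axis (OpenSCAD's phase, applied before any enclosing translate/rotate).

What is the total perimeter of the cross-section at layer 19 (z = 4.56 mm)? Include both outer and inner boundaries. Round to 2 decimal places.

113.90 mm

At z = 4.56 mm: the cone contributes a regular 24-gon of circumradius 2.892 (interpolated between r1=3.5 and r2=1.5 at t=0.304) (perimeter = 2·24·2.892·sin(180°/24) = 18.12 mm); the 14.5×5 cube at (0, -4) contributes its full rectangle (perimeter 39.00 mm); the cylinder at (-0.5, 15.5): section is a regular 24-gon, circumradius r=11 (perimeter = 2·24·11.000·sin(180°/24) = 68.92 mm); Merging all regions: the regions partially overlap (shared area 9.31 mm²), so the edge portions inside another operand are dropped and the merged outline is re-measured after clipping — boundary = 113.90 mm. Overall, the cross-section has 2 separate islands. Total boundary length (outer) = 113.90 mm.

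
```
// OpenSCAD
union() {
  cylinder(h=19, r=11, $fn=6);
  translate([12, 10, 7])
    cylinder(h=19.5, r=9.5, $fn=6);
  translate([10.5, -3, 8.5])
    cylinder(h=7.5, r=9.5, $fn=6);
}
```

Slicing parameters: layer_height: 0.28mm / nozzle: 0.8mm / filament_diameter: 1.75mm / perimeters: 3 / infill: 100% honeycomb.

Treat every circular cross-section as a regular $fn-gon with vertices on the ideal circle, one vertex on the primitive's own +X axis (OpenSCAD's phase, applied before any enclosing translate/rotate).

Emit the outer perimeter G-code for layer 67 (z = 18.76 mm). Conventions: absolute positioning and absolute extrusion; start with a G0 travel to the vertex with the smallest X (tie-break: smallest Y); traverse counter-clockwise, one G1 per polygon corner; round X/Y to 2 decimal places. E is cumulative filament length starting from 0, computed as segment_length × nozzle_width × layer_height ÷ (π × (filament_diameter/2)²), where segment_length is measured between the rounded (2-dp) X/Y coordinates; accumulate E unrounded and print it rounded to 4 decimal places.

At z = 18.76 mm: the cylinder: section is a regular 6-gon, circumradius r=11; the cylinder at (12, 10): section is a regular 6-gon, circumradius r=9.5; the cylinder at (10.5, -3) is absent (z outside [8.5, 16]); Taking the union: the regions partially overlap (shared area 21.14 mm²), so overlapping operands fuse into one piece — 1 connected region. The outline is a single polygon with 12 vertices. Extrusion per mm of travel: 0.8 × 0.28 / (π × 0.875²) = 0.093128. Accumulating E over each segment gives final E = 9.2795.

G0 X-11.00 Y0.00 Z18.76
G1 X-5.50 Y-9.53 E1.0247
G1 X5.50 Y-9.53 E2.0491
G1 X11.00 Y0.00 E3.0738
G1 X9.98 Y1.77 E3.2641
G1 X16.75 Y1.77 E3.8946
G1 X21.50 Y10.00 E4.7795
G1 X16.75 Y18.23 E5.6644
G1 X7.25 Y18.23 E6.5492
G1 X2.50 Y10.00 E7.4341
G1 X2.77 Y9.53 E7.4846
G1 X-5.50 Y9.53 E8.2548
G1 X-11.00 Y0.00 E9.2795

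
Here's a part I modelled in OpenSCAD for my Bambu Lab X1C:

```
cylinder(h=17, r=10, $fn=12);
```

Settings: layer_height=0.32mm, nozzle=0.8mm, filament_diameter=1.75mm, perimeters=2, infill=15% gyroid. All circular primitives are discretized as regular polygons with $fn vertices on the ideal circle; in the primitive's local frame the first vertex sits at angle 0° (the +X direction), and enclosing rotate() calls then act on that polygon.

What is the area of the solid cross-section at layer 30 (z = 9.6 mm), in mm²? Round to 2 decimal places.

At z = 9.6 mm: the cylinder: section is a regular 12-gon, circumradius r=10 (area = (12/2)·10.000²·sin(360°/12) = 300.00 mm²). Overall, the cross-section is a single solid region. Net area = 300.00 mm².

300.00 mm²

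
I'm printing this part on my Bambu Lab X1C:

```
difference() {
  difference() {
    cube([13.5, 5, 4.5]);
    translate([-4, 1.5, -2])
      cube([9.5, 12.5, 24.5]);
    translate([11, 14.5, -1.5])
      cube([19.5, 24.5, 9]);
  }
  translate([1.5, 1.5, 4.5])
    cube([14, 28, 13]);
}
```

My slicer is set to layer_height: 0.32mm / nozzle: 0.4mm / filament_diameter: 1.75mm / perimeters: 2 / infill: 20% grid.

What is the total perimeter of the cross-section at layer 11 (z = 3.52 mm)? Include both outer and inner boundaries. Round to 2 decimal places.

At z = 3.52 mm: the cube (footprint 13.5×5) is included at this height (perimeter 37.00 mm); the cube at (-4, 1.5) is present — its section is the full 9.5×12.5 rectangle (perimeter 44.00 mm); the cube at (11, 14.5) (footprint 19.5×24.5) is included at this height (perimeter 88.00 mm); Taking the first minus the rest: starting from the 13.5×5 cube, the 9.5×12.5 cube at (-4, 1.5) partially overlaps it — only the 19.25 mm² overlap (of its 118.75 mm²) is removed, clipping the outline; the 19.5×24.5 cube at (11, 14.5) misses the remaining region (no effect) — boundary = 37.00 mm; the cube at (1.5, 1.5) is not intersected at this z (z outside [4.5, 17.5]); After the difference (first − rest): none of the subtracted shapes is present at this height, so the result so far is unchanged — boundary = 37.00 mm. Overall, the cross-section is a single solid region. Total boundary length (outer) = 37.00 mm.

37.00 mm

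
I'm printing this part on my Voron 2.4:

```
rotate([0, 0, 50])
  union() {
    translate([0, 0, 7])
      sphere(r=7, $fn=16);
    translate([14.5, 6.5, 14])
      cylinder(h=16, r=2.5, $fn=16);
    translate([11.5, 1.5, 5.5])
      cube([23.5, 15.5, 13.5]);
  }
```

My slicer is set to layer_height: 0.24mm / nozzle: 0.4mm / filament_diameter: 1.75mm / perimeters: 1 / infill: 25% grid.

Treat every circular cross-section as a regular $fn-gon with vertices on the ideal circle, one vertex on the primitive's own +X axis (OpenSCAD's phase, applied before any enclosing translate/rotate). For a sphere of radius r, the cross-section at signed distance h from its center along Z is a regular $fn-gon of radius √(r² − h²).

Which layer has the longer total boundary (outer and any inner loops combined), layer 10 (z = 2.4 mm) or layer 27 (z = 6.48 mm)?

Layer 10 (z = 2.4): the sphere: section is a regular 16-gon, circumradius = √(r²−h²) = √(7²−4.6²) = 5.276 (perimeter = 2·16·5.276·sin(180°/16) = 32.94 mm); the cylinder at (14.5, 6.5) does not reach this height (z outside [14, 30]); the cube at (11.5, 1.5) does not reach this height (z outside [5.5, 19]); Merging all regions: only the r=7 sphere is present, so the union is just that shape — boundary = 32.94 mm; (rotated 50° about Z; rotation is an isometry so areas/perimeters/island counts are preserved). So its perimeter = 32.94 mm. Layer 27 (z = 6.48): the sphere: section is a regular 16-gon, circumradius = √(r²−h²) = √(7²−0.52²) = 6.981 (perimeter = 2·16·6.981·sin(180°/16) = 43.58 mm); the cylinder at (14.5, 6.5) is absent (z outside [14, 30]); the 23.5×15.5 cube at (11.5, 1.5) contributes its full rectangle (perimeter 78.00 mm); Taking the union: the 2 present regions are separate (no shared area or edge), so areas and boundary lengths simply add and each stays a separate island — boundary = 121.58 mm; (rotated 50° about Z; rotation is an isometry so areas/perimeters/island counts are preserved). So its perimeter = 121.58 mm. Layer 27 is larger (121.58 vs 32.94 mm).

layer 27 (z = 6.48 mm)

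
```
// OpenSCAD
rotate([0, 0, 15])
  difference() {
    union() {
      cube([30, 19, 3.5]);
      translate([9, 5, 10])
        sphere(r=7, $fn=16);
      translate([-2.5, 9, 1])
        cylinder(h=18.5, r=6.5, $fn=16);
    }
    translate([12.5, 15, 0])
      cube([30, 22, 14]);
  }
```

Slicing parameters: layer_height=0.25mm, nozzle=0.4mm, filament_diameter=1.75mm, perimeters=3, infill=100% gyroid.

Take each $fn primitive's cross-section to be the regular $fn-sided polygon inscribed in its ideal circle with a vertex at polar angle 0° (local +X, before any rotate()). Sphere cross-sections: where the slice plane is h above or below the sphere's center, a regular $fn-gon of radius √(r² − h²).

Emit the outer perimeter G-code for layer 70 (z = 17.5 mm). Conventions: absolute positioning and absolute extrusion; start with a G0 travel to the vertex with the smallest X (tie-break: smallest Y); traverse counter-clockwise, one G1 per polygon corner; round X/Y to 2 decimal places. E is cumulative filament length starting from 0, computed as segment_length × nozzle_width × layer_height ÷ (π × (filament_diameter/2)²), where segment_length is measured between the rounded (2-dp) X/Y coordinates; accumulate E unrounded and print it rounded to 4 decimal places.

At z = 17.5 mm: the cube is absent (z outside [0, 3.5]); the sphere at (9, 5) is absent (|z−center|=7.500 > r=7); the cylinder at (-2.5, 9): section is a regular 16-gon, circumradius r=6.5; Combining (union): only the r=6.5 cylinder at (-2.5, 9) is present, so the union is just that shape — 1 connected region; the cube at (12.5, 15) is not intersected at this z (z outside [0, 14]); Subtracting the remaining from the first: none of the subtracted shapes is present at this height, so that combined region is unchanged — 1 connected region; (rotated 15° about Z; rotation is an isometry so areas/perimeters/island counts are preserved). The outline is a single polygon with 16 vertices. Extrusion per mm of travel: 0.4 × 0.25 / (π × 0.875²) = 0.041575. Accumulating E over each segment gives final E = 1.6866.

G0 X-11.19 Y8.89 Z17.50
G1 X-11.02 Y6.36 E0.1054
G1 X-9.90 Y4.09 E0.2107
G1 X-7.99 Y2.42 E0.3161
G1 X-5.59 Y1.60 E0.4216
G1 X-3.06 Y1.77 E0.5270
G1 X-0.79 Y2.89 E0.6322
G1 X0.88 Y4.80 E0.7377
G1 X1.70 Y7.20 E0.8432
G1 X1.53 Y9.73 E0.9486
G1 X0.41 Y12.00 E1.0538
G1 X-1.49 Y13.68 E1.1593
G1 X-3.90 Y14.49 E1.2650
G1 X-6.43 Y14.32 E1.3704
G1 X-8.70 Y13.20 E1.4756
G1 X-10.37 Y11.30 E1.5808
G1 X-11.19 Y8.89 E1.6866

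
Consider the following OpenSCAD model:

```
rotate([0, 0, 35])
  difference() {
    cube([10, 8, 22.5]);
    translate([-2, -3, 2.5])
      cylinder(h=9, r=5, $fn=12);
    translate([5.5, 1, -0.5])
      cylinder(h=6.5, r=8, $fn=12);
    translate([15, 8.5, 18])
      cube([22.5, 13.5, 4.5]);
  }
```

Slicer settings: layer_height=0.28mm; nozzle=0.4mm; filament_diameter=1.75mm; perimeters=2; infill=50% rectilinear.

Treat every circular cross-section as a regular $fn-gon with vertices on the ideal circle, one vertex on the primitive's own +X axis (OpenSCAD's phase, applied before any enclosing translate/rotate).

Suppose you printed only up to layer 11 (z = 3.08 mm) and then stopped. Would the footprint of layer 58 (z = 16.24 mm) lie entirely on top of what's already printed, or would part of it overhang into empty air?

part overhangs

Compare the two slices. At z = 3.08: the cube is present — its section is the full 10×8 rectangle (area 80.00 mm²); the cylinder at (-2, -3): section is a regular 12-gon, circumradius r=5 (area = (12/2)·5.000²·sin(360°/12) = 75.00 mm²); the cylinder at (5.5, 1): section is a regular 12-gon, circumradius r=8 (area = (12/2)·8.000²·sin(360°/12) = 192.00 mm²); the cube at (15, 8.5) is absent (z outside [18, 22.5]); After the difference (first − rest): starting from the 10×8 cube (80.00 mm²), the r=5 cylinder at (-2, -3) partially overlaps it — only the 1.58 mm² overlap (of its 75.00 mm²) is removed, clipping the outline; the r=8 cylinder at (5.5, 1) partially overlaps it — only the 77.00 mm² overlap (of its 192.00 mm²) is removed, clipping the outline — area = 1.41 mm²; (whole slice rotated 35° about Z — lengths, areas and connectivity unchanged). At z = 16.24: the cube (footprint 10×8) is included at this height (area 80.00 mm²); the cylinder at (-2, -3) does not reach this height (z outside [2.5, 11.5]); the cylinder at (5.5, 1) is absent (z outside [-0.5, 6]); the cube at (15, 8.5) does not reach this height (z outside [18, 22.5]); Subtracting the remaining from the first: none of the subtracted shapes is present at this height, so the 10×8 cube is unchanged — area = 80.00 mm²; (rotated 35° about Z; rotation is an isometry so areas/perimeters/island counts are preserved). Checking containment: at z = 16.24 the cross-section extends beyond the z = 3.08 cross-section by about 78.59 mm².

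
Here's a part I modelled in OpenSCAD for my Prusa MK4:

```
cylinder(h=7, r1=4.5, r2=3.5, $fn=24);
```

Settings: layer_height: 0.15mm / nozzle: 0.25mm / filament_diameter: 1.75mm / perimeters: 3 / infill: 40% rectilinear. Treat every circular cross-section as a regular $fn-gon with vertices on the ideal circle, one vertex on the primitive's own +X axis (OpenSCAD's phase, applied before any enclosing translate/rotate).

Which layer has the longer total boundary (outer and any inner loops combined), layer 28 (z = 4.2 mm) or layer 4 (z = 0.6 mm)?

Layer 28 (z = 4.2): the cone (r1=4.5→r2=3.5) has section circumradius 3.900 here — a regular 24-gon (perimeter = 2·24·3.900·sin(180°/24) = 24.43 mm). So its perimeter = 24.43 mm. Layer 4 (z = 0.6): the cone (r1=4.5→r2=3.5) has section circumradius 4.414 here — a regular 24-gon (perimeter = 2·24·4.414·sin(180°/24) = 27.66 mm). So its perimeter = 27.66 mm. Layer 4 is larger (27.66 vs 24.43 mm).

layer 4 (z = 0.6 mm)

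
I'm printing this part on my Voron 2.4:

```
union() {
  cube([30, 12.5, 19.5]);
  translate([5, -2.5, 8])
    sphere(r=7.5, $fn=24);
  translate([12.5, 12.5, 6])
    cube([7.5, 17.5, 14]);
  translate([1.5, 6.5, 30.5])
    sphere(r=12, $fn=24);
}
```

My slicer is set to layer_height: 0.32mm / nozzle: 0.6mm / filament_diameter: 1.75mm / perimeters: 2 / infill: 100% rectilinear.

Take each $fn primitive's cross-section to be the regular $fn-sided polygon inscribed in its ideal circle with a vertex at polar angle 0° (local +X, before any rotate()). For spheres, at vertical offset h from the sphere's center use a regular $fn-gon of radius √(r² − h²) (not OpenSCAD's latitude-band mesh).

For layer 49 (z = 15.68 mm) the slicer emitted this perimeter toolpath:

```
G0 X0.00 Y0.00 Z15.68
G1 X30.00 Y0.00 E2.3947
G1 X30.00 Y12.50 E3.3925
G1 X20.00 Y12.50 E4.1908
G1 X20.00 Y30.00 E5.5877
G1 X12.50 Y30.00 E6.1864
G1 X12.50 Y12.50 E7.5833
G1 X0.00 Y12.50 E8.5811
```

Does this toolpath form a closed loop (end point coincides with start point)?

no

Start point (G0): (0.00, 0.00). End point (last G1): the path does not return to the start — open.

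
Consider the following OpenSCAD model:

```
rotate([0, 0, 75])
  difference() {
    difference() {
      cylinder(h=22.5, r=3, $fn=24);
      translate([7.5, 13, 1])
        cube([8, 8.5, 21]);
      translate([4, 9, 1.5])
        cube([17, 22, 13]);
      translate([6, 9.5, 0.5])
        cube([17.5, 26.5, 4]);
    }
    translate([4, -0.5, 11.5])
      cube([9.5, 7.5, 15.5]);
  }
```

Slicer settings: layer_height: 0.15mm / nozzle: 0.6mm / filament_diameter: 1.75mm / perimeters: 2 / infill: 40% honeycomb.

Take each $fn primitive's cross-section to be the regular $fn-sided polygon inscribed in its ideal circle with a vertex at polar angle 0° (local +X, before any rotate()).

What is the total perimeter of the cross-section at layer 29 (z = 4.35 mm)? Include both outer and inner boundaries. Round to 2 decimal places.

18.80 mm

At z = 4.35 mm: the r=3 cylinder gives a regular 24-gon of circumradius 3 (constant along its height) (perimeter = 2·24·3.000·sin(180°/24) = 18.80 mm); the cube at (7.5, 13) (footprint 8×8.5) is included at this height (perimeter 33.00 mm); the cube at (4, 9) (footprint 17×22) is included at this height (perimeter 78.00 mm); the cube at (6, 9.5) is present — its section is the full 17.5×26.5 rectangle (perimeter 88.00 mm); Subtracting the remaining from the first: starting from the r=3 cylinder, the 8×8.5 cube at (7.5, 13) misses the remaining region (no effect); the 17×22 cube at (4, 9) misses the remaining region (no effect); the 17.5×26.5 cube at (6, 9.5) misses the remaining region (no effect) — boundary = 18.80 mm; the cube at (4, -0.5) does not reach this height (z outside [11.5, 27]); Taking the first minus the rest: none of the subtracted shapes is present at this height, so that combined region is unchanged — boundary = 18.80 mm; (whole slice rotated 75° about Z — lengths, areas and connectivity unchanged). Overall, the cross-section is a single solid region. Total boundary length (outer) = 18.80 mm.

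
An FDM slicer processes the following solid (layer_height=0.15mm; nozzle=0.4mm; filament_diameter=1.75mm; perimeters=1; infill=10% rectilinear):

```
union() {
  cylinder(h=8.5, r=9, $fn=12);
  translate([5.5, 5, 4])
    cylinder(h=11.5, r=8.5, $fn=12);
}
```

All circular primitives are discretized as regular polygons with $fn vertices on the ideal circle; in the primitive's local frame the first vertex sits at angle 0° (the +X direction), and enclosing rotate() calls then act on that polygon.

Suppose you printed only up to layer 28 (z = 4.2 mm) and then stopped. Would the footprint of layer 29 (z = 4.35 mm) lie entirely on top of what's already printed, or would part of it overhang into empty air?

entirely on top

Compare the two slices. At z = 4.2: the r=9 cylinder gives a regular 12-gon of circumradius 9 (constant along its height) (area = (12/2)·9.000²·sin(360°/12) = 243.00 mm²); the r=8.5 cylinder at (5.5, 5) gives a regular 12-gon of circumradius 8.5 (constant along its height) (area = (12/2)·8.500²·sin(360°/12) = 216.75 mm²); Taking the union: the regions partially overlap — summed areas 459.75 mm² minus the doubly-counted overlap 106.42 mm² gives 353.33 mm² — area = 353.33 mm². At z = 4.35: the cylinder: section is a regular 12-gon, circumradius r=9 (area = (12/2)·9.000²·sin(360°/12) = 243.00 mm²); the r=8.5 cylinder at (5.5, 5) contributes a regular 12-gon of circumradius 8.5 (area = (12/2)·8.500²·sin(360°/12) = 216.75 mm²); Merging all regions: the regions partially overlap — summed areas 459.75 mm² minus the doubly-counted overlap 106.42 mm² gives 353.33 mm² — area = 353.33 mm². Checking containment: the cross-section at z = 4.35 is a subset of the cross-section at z = 4.2.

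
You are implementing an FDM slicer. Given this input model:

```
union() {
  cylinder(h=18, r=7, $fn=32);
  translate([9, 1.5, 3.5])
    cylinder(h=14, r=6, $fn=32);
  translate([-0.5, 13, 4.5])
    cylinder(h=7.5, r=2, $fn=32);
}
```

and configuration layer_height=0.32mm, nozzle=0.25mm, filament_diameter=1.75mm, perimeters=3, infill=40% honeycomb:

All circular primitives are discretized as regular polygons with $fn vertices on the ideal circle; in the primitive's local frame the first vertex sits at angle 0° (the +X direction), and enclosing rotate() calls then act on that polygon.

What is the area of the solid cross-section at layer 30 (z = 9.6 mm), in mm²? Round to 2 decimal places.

At z = 9.6 mm: the r=7 cylinder gives a regular 32-gon of circumradius 7 (constant along its height) (area = (32/2)·7.000²·sin(360°/32) = 152.95 mm²); the r=6 cylinder at (9, 1.5) contributes a regular 32-gon of circumradius 6 (area = (32/2)·6.000²·sin(360°/32) = 112.37 mm²); the r=2 cylinder at (-0.5, 13) gives a regular 32-gon of circumradius 2 (constant along its height) (area = (32/2)·2.000²·sin(360°/32) = 12.49 mm²); Merging all regions: the regions partially overlap — summed areas 277.81 mm² minus the doubly-counted overlap 24.21 mm² gives 253.60 mm² — area = 253.60 mm². Overall, the cross-section has 2 separate islands. Net area = 253.60 mm².

253.60 mm²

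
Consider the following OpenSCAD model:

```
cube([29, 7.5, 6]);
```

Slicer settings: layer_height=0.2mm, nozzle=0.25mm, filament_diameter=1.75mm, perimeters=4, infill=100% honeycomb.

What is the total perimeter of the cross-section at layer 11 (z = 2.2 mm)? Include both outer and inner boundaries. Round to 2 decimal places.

At z = 2.2 mm: the 29×7.5 cube contributes its full rectangle (perimeter 73.00 mm). Overall, the cross-section is a single solid region. Total boundary length (outer) = 73.00 mm.

73.00 mm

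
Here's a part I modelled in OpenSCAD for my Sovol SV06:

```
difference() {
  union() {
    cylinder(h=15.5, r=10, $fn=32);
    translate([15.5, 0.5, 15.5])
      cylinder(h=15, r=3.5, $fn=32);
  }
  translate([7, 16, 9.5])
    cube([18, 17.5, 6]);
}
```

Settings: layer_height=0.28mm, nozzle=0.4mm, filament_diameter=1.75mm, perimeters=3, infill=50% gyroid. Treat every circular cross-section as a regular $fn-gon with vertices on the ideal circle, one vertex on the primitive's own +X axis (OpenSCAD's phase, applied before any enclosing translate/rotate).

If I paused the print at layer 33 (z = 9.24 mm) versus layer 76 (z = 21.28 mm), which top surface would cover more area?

Layer 33 (z = 9.24): the r=10 cylinder gives a regular 32-gon of circumradius 10 (constant along its height) (area = (32/2)·10.000²·sin(360°/32) = 312.14 mm²); the cylinder at (15.5, 0.5) does not reach this height (z outside [15.5, 30.5]); Combining (union): only the r=10 cylinder is present, so the union is just that shape — area = 312.14 mm²; the cube at (7, 16) is absent (z outside [9.5, 15.5]); Subtracting the remaining from the first: none of the subtracted shapes is present at this height, so the result so far is unchanged — area = 312.14 mm². So its area = 312.14 mm². Layer 76 (z = 21.28): the cylinder does not reach this height (z outside [0, 15.5]); the cylinder at (15.5, 0.5): section is a regular 32-gon, circumradius r=3.5 (area = (32/2)·3.500²·sin(360°/32) = 38.24 mm²); Combining (union): only the r=3.5 cylinder at (15.5, 0.5) is present, so the union is just that shape — area = 38.24 mm²; the cube at (7, 16) does not reach this height (z outside [9.5, 15.5]); Taking the first minus the rest: none of the subtracted shapes is present at this height, so that combined region is unchanged — area = 38.24 mm². So its area = 38.24 mm². Layer 33 is larger (312.14 vs 38.24 mm²).

layer 33 (z = 9.24 mm)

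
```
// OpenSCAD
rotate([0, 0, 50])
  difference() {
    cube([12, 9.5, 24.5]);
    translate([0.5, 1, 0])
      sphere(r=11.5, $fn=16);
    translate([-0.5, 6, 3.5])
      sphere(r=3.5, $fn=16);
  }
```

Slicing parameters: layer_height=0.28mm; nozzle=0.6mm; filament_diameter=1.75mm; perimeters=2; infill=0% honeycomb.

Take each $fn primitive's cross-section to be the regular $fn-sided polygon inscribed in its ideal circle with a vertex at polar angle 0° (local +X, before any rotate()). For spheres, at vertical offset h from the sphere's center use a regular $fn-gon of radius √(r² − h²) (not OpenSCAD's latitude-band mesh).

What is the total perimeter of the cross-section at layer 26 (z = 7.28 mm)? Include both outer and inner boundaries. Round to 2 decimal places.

At z = 7.28 mm: the cube (footprint 12×9.5) is included at this height (perimeter 43.00 mm); the r=11.5 sphere at (0.5, 1) slices to a regular 16-gon of circumradius 8.902 (√(r²−h²) with h=7.28 from center) (perimeter = 2·16·8.902·sin(180°/16) = 55.58 mm); the sphere at (-0.5, 6) is absent (|z−center|=3.780 > r=3.5); After the difference (first − rest): starting from the 12×9.5 cube, the r=11.5 sphere at (0.5, 1) partially overlaps it — only the 73.80 mm² overlap (of its 242.63 mm²) is removed, clipping the outline — boundary = 34.63 mm; (rotated 50° about Z; rotation is an isometry so areas/perimeters/island counts are preserved). Overall, the cross-section is a single solid region. Total boundary length (outer) = 34.63 mm.

34.63 mm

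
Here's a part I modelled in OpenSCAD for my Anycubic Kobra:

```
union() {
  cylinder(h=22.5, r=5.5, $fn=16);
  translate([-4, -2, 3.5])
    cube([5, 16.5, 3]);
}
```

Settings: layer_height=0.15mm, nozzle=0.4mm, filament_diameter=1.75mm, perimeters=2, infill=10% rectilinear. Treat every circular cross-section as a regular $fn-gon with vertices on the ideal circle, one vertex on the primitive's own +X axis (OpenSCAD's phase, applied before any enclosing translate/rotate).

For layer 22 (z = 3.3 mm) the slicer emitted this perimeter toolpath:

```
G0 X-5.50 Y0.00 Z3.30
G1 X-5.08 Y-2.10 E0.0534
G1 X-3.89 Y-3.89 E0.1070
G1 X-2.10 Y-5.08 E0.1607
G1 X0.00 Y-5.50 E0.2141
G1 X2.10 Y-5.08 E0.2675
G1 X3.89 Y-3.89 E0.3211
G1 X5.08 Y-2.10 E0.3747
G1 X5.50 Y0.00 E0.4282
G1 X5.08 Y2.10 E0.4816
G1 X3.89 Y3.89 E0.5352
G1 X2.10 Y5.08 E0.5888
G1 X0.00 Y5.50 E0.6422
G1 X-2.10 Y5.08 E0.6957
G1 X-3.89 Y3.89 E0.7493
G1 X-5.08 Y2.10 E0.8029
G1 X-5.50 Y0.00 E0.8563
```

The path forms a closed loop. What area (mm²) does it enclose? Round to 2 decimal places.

92.57 mm²

Apply the shoelace formula to the sequence of (X, Y) vertices; enclosed area = 92.57 mm².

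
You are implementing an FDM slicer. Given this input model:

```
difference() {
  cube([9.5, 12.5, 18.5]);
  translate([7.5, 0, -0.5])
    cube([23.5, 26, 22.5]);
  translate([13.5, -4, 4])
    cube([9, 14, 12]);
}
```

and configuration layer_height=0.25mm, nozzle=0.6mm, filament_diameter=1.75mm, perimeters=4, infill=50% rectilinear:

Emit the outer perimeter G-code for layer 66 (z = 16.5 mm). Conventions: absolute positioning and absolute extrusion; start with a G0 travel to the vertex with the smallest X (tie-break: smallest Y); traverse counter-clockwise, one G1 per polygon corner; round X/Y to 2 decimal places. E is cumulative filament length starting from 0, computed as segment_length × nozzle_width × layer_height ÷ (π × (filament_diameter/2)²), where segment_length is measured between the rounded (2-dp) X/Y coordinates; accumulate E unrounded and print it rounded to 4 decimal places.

At z = 16.5 mm: the 9.5×12.5 cube contributes its full rectangle; the cube at (7.5, 0) is present — its section is the full 23.5×26 rectangle; the cube at (13.5, -4) is absent (z outside [4, 16]); Subtracting the remaining from the first: starting from the 9.5×12.5 cube, the 23.5×26 cube at (7.5, 0) partially overlaps it — only the 25.00 mm² overlap (of its 611.00 mm²) is removed, clipping the outline — 1 connected region. The outline is a single polygon with 4 vertices. Extrusion per mm of travel: 0.6 × 0.25 / (π × 0.875²) = 0.062363. Accumulating E over each segment gives final E = 2.4945.

G0 X0.00 Y0.00 Z16.50
G1 X7.50 Y0.00 E0.4677
G1 X7.50 Y12.50 E1.2473
G1 X0.00 Y12.50 E1.7150
G1 X0.00 Y0.00 E2.4945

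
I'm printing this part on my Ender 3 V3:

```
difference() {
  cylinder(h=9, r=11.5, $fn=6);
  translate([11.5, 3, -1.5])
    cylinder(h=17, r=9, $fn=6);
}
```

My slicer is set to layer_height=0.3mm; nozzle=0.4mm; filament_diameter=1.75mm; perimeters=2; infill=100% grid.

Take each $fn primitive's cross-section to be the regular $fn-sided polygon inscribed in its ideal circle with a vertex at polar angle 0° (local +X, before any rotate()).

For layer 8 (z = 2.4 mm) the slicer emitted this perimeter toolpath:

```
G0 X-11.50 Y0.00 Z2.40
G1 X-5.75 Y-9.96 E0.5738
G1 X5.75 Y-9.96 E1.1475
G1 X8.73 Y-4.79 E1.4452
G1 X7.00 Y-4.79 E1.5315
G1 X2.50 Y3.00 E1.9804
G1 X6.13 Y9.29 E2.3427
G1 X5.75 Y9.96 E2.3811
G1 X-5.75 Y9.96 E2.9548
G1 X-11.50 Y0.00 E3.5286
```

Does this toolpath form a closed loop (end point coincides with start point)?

Start point (G0): (-11.50, 0.00). End point (last G1): the path returns to the start — closed.

yes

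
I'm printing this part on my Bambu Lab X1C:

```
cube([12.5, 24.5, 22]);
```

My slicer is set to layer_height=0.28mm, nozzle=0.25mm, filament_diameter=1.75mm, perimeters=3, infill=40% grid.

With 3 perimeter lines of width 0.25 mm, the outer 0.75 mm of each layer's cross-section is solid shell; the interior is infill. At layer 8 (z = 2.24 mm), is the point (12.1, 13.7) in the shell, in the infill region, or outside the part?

At z = 2.24 mm: the cube is present — its section is the full 12.5×24.5 rectangle. Overall, the cross-section is a single solid region. The nearest boundary edge runs (12.50, 0.00)→(12.50, 24.50); distance from the point to it = 0.40 mm. The point is inside the cross-section, 0.40 mm from the nearest boundary — within the 0.75 mm shell band (3 × 0.25).

shell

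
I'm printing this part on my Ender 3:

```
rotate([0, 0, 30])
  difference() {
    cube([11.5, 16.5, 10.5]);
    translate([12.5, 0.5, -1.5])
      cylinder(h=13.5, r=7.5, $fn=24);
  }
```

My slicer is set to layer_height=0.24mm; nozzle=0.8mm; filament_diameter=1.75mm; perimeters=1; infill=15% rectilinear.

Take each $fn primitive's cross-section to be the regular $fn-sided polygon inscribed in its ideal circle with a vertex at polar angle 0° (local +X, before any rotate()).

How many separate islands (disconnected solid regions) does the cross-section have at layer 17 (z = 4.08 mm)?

At z = 4.08 mm: the cube (footprint 11.5×16.5) is included at this height; the r=7.5 cylinder at (12.5, 0.5) contributes a regular 24-gon of circumradius 7.5; Taking the first minus the rest: starting from the 11.5×16.5 cube, the r=7.5 cylinder at (12.5, 0.5) partially overlaps it — only the 39.48 mm² overlap (of its 174.70 mm²) is removed, clipping the outline — 1 connected region; (whole slice rotated 30° about Z — lengths, areas and connectivity unchanged). Overall, the cross-section is a single solid region. Island count = 1.

1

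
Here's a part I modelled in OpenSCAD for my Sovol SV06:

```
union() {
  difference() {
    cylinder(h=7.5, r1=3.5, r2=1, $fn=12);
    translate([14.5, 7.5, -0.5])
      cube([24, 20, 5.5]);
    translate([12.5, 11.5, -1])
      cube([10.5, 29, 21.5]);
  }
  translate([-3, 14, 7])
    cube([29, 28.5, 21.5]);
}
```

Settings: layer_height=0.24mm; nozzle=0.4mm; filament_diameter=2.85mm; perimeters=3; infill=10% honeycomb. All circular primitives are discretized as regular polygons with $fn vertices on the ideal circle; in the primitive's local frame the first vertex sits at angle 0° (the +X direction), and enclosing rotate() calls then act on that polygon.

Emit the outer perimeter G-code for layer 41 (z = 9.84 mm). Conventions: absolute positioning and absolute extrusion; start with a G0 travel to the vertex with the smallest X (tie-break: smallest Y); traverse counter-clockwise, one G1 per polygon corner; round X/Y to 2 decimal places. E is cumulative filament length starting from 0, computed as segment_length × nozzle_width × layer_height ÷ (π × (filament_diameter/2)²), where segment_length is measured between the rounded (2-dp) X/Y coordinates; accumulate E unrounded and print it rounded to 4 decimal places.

G0 X-3.00 Y14.00 Z9.84
G1 X26.00 Y14.00 E0.4364
G1 X26.00 Y42.50 E0.8653
G1 X-3.00 Y42.50 E1.3017
G1 X-3.00 Y14.00 E1.7306

At z = 9.84 mm: the cone is absent (z outside [0, 7.5]); the cube at (14.5, 7.5) does not reach this height (z outside [-0.5, 5]); the cube at (12.5, 11.5) (footprint 10.5×29) is included at this height; Taking the first minus the rest: the first operand is absent here, so nothing remains; the cube at (-3, 14) is present — its section is the full 29×28.5 rectangle; Merging all regions: only the 29×28.5 cube at (-3, 14) is present, so the union is just that shape — 1 connected region. The outline is a single polygon with 4 vertices. Extrusion per mm of travel: 0.4 × 0.24 / (π × 1.425²) = 0.015048. Accumulating E over each segment gives final E = 1.7306.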